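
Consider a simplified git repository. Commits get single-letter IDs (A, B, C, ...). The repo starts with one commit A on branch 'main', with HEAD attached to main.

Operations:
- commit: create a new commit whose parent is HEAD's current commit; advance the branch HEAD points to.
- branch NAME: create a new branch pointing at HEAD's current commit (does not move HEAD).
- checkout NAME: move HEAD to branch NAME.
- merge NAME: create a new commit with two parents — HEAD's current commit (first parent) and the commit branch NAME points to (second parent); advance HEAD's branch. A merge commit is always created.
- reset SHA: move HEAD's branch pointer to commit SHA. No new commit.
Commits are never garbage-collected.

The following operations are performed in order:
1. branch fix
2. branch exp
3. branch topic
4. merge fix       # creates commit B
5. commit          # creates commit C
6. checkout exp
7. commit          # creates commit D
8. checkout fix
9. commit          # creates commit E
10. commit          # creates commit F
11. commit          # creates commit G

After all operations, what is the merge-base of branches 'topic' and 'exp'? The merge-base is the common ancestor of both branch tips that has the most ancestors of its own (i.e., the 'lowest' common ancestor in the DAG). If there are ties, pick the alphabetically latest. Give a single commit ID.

After op 1 (branch): HEAD=main@A [fix=A main=A]
After op 2 (branch): HEAD=main@A [exp=A fix=A main=A]
After op 3 (branch): HEAD=main@A [exp=A fix=A main=A topic=A]
After op 4 (merge): HEAD=main@B [exp=A fix=A main=B topic=A]
After op 5 (commit): HEAD=main@C [exp=A fix=A main=C topic=A]
After op 6 (checkout): HEAD=exp@A [exp=A fix=A main=C topic=A]
After op 7 (commit): HEAD=exp@D [exp=D fix=A main=C topic=A]
After op 8 (checkout): HEAD=fix@A [exp=D fix=A main=C topic=A]
After op 9 (commit): HEAD=fix@E [exp=D fix=E main=C topic=A]
After op 10 (commit): HEAD=fix@F [exp=D fix=F main=C topic=A]
After op 11 (commit): HEAD=fix@G [exp=D fix=G main=C topic=A]
ancestors(topic=A): ['A']
ancestors(exp=D): ['A', 'D']
common: ['A']

Answer: A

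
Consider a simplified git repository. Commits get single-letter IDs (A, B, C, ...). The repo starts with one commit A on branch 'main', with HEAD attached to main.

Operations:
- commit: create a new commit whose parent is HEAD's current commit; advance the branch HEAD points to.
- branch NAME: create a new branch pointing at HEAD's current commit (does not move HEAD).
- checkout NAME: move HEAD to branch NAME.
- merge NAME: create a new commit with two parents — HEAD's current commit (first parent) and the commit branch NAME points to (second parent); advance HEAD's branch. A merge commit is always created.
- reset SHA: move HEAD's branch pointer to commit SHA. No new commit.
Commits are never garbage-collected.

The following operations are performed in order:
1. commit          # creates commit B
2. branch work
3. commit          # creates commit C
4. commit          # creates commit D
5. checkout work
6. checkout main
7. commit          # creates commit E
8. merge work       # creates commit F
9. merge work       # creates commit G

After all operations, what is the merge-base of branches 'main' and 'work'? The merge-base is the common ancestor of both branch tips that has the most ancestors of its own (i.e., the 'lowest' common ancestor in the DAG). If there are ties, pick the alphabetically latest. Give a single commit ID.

After op 1 (commit): HEAD=main@B [main=B]
After op 2 (branch): HEAD=main@B [main=B work=B]
After op 3 (commit): HEAD=main@C [main=C work=B]
After op 4 (commit): HEAD=main@D [main=D work=B]
After op 5 (checkout): HEAD=work@B [main=D work=B]
After op 6 (checkout): HEAD=main@D [main=D work=B]
After op 7 (commit): HEAD=main@E [main=E work=B]
After op 8 (merge): HEAD=main@F [main=F work=B]
After op 9 (merge): HEAD=main@G [main=G work=B]
ancestors(main=G): ['A', 'B', 'C', 'D', 'E', 'F', 'G']
ancestors(work=B): ['A', 'B']
common: ['A', 'B']

Answer: B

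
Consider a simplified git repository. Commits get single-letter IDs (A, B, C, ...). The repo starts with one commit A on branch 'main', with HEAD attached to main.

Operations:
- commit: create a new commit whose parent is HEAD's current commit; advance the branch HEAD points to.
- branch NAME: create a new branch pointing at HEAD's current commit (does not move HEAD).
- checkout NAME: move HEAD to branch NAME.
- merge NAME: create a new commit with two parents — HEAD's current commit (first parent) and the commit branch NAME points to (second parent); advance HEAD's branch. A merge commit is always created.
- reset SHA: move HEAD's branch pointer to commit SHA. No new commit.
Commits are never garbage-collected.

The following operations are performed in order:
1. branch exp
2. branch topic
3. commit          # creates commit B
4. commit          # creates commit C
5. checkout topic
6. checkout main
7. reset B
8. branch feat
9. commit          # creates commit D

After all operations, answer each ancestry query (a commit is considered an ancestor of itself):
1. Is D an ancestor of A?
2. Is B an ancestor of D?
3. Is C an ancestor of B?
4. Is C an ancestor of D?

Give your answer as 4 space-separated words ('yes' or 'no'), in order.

After op 1 (branch): HEAD=main@A [exp=A main=A]
After op 2 (branch): HEAD=main@A [exp=A main=A topic=A]
After op 3 (commit): HEAD=main@B [exp=A main=B topic=A]
After op 4 (commit): HEAD=main@C [exp=A main=C topic=A]
After op 5 (checkout): HEAD=topic@A [exp=A main=C topic=A]
After op 6 (checkout): HEAD=main@C [exp=A main=C topic=A]
After op 7 (reset): HEAD=main@B [exp=A main=B topic=A]
After op 8 (branch): HEAD=main@B [exp=A feat=B main=B topic=A]
After op 9 (commit): HEAD=main@D [exp=A feat=B main=D topic=A]
ancestors(A) = {A}; D in? no
ancestors(D) = {A,B,D}; B in? yes
ancestors(B) = {A,B}; C in? no
ancestors(D) = {A,B,D}; C in? no

Answer: no yes no no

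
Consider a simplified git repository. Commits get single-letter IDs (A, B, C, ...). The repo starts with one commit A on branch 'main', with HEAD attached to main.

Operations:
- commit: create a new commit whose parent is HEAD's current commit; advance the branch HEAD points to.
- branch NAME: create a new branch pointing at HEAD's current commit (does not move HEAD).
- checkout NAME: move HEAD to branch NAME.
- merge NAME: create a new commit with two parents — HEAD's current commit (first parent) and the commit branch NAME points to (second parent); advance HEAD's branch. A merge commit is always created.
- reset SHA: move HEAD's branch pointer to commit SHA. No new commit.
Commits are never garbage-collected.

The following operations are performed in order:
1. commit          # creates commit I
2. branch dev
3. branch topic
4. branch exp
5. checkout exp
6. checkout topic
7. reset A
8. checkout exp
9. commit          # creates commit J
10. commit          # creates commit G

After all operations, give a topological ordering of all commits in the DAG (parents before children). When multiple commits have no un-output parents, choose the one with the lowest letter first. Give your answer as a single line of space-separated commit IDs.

After op 1 (commit): HEAD=main@I [main=I]
After op 2 (branch): HEAD=main@I [dev=I main=I]
After op 3 (branch): HEAD=main@I [dev=I main=I topic=I]
After op 4 (branch): HEAD=main@I [dev=I exp=I main=I topic=I]
After op 5 (checkout): HEAD=exp@I [dev=I exp=I main=I topic=I]
After op 6 (checkout): HEAD=topic@I [dev=I exp=I main=I topic=I]
After op 7 (reset): HEAD=topic@A [dev=I exp=I main=I topic=A]
After op 8 (checkout): HEAD=exp@I [dev=I exp=I main=I topic=A]
After op 9 (commit): HEAD=exp@J [dev=I exp=J main=I topic=A]
After op 10 (commit): HEAD=exp@G [dev=I exp=G main=I topic=A]
commit A: parents=[]
commit G: parents=['J']
commit I: parents=['A']
commit J: parents=['I']

Answer: A I J G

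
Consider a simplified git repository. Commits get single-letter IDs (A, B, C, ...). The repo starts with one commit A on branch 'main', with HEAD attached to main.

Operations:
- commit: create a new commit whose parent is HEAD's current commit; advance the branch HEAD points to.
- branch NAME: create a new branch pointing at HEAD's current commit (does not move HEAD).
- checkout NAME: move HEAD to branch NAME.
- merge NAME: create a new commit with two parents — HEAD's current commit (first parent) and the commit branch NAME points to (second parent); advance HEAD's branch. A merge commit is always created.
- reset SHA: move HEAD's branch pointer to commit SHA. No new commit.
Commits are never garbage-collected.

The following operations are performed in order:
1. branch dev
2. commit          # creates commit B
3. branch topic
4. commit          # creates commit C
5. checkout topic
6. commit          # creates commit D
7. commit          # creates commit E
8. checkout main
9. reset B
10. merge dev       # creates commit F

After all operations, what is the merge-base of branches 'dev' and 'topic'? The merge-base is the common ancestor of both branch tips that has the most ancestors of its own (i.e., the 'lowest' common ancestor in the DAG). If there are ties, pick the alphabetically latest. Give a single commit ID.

Answer: A

Derivation:
After op 1 (branch): HEAD=main@A [dev=A main=A]
After op 2 (commit): HEAD=main@B [dev=A main=B]
After op 3 (branch): HEAD=main@B [dev=A main=B topic=B]
After op 4 (commit): HEAD=main@C [dev=A main=C topic=B]
After op 5 (checkout): HEAD=topic@B [dev=A main=C topic=B]
After op 6 (commit): HEAD=topic@D [dev=A main=C topic=D]
After op 7 (commit): HEAD=topic@E [dev=A main=C topic=E]
After op 8 (checkout): HEAD=main@C [dev=A main=C topic=E]
After op 9 (reset): HEAD=main@B [dev=A main=B topic=E]
After op 10 (merge): HEAD=main@F [dev=A main=F topic=E]
ancestors(dev=A): ['A']
ancestors(topic=E): ['A', 'B', 'D', 'E']
common: ['A']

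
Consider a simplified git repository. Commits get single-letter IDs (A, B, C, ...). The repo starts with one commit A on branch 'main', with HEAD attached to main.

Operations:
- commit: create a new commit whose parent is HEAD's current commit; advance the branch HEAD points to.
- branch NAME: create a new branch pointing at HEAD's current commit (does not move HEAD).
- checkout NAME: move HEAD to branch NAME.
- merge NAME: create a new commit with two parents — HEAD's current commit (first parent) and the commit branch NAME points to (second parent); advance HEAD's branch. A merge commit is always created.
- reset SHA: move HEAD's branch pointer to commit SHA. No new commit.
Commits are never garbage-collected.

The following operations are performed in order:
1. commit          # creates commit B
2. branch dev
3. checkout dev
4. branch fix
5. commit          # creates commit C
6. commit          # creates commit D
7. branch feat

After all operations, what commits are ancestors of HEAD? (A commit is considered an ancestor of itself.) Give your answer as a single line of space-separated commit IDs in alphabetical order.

After op 1 (commit): HEAD=main@B [main=B]
After op 2 (branch): HEAD=main@B [dev=B main=B]
After op 3 (checkout): HEAD=dev@B [dev=B main=B]
After op 4 (branch): HEAD=dev@B [dev=B fix=B main=B]
After op 5 (commit): HEAD=dev@C [dev=C fix=B main=B]
After op 6 (commit): HEAD=dev@D [dev=D fix=B main=B]
After op 7 (branch): HEAD=dev@D [dev=D feat=D fix=B main=B]

Answer: A B C D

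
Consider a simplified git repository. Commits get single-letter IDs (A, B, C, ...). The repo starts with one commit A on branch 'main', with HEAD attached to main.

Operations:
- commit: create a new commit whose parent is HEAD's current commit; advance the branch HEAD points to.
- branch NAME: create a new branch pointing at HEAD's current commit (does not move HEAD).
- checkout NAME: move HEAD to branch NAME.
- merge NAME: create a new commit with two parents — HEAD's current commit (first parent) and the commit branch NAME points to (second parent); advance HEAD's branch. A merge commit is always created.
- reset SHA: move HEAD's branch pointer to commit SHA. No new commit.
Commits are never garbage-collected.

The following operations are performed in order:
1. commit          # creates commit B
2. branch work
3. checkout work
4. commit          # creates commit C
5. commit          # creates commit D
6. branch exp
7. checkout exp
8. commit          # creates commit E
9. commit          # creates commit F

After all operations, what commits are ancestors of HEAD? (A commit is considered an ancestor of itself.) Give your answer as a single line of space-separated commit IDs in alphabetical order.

Answer: A B C D E F

Derivation:
After op 1 (commit): HEAD=main@B [main=B]
After op 2 (branch): HEAD=main@B [main=B work=B]
After op 3 (checkout): HEAD=work@B [main=B work=B]
After op 4 (commit): HEAD=work@C [main=B work=C]
After op 5 (commit): HEAD=work@D [main=B work=D]
After op 6 (branch): HEAD=work@D [exp=D main=B work=D]
After op 7 (checkout): HEAD=exp@D [exp=D main=B work=D]
After op 8 (commit): HEAD=exp@E [exp=E main=B work=D]
After op 9 (commit): HEAD=exp@F [exp=F main=B work=D]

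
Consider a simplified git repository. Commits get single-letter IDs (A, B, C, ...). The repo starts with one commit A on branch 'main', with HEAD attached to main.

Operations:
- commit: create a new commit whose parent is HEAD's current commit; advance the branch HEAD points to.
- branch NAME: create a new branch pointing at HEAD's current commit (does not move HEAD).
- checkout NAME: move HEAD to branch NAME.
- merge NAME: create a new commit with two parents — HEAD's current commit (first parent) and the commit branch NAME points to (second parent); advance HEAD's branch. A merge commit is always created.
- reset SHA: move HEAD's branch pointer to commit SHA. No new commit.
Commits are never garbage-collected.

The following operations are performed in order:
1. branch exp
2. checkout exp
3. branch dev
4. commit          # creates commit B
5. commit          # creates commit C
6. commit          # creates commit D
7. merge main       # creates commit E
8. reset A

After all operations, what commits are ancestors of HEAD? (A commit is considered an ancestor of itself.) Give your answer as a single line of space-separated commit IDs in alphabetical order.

Answer: A

Derivation:
After op 1 (branch): HEAD=main@A [exp=A main=A]
After op 2 (checkout): HEAD=exp@A [exp=A main=A]
After op 3 (branch): HEAD=exp@A [dev=A exp=A main=A]
After op 4 (commit): HEAD=exp@B [dev=A exp=B main=A]
After op 5 (commit): HEAD=exp@C [dev=A exp=C main=A]
After op 6 (commit): HEAD=exp@D [dev=A exp=D main=A]
After op 7 (merge): HEAD=exp@E [dev=A exp=E main=A]
After op 8 (reset): HEAD=exp@A [dev=A exp=A main=A]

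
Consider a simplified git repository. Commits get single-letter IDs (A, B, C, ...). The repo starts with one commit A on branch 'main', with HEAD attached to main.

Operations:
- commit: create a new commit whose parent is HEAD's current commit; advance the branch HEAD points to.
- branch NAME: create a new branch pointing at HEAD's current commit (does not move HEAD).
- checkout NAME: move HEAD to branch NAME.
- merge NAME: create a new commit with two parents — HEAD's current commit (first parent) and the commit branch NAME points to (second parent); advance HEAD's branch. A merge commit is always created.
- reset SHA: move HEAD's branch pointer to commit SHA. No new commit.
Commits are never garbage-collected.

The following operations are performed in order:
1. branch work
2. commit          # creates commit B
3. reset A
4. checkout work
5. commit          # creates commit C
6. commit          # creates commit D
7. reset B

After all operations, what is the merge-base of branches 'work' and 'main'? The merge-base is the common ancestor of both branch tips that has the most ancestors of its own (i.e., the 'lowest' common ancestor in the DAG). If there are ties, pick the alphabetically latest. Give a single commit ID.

Answer: A

Derivation:
After op 1 (branch): HEAD=main@A [main=A work=A]
After op 2 (commit): HEAD=main@B [main=B work=A]
After op 3 (reset): HEAD=main@A [main=A work=A]
After op 4 (checkout): HEAD=work@A [main=A work=A]
After op 5 (commit): HEAD=work@C [main=A work=C]
After op 6 (commit): HEAD=work@D [main=A work=D]
After op 7 (reset): HEAD=work@B [main=A work=B]
ancestors(work=B): ['A', 'B']
ancestors(main=A): ['A']
common: ['A']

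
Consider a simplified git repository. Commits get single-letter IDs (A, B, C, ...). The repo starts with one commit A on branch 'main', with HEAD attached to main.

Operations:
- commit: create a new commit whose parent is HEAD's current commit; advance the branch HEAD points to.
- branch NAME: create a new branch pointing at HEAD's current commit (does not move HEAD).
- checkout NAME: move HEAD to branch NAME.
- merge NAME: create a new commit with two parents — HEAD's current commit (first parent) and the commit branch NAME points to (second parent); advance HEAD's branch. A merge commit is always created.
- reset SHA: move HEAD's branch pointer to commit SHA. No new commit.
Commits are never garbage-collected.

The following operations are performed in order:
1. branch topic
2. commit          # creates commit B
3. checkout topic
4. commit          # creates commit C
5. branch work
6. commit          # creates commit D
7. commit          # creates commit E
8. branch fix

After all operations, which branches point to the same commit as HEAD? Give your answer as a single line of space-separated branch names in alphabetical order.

After op 1 (branch): HEAD=main@A [main=A topic=A]
After op 2 (commit): HEAD=main@B [main=B topic=A]
After op 3 (checkout): HEAD=topic@A [main=B topic=A]
After op 4 (commit): HEAD=topic@C [main=B topic=C]
After op 5 (branch): HEAD=topic@C [main=B topic=C work=C]
After op 6 (commit): HEAD=topic@D [main=B topic=D work=C]
After op 7 (commit): HEAD=topic@E [main=B topic=E work=C]
After op 8 (branch): HEAD=topic@E [fix=E main=B topic=E work=C]

Answer: fix topic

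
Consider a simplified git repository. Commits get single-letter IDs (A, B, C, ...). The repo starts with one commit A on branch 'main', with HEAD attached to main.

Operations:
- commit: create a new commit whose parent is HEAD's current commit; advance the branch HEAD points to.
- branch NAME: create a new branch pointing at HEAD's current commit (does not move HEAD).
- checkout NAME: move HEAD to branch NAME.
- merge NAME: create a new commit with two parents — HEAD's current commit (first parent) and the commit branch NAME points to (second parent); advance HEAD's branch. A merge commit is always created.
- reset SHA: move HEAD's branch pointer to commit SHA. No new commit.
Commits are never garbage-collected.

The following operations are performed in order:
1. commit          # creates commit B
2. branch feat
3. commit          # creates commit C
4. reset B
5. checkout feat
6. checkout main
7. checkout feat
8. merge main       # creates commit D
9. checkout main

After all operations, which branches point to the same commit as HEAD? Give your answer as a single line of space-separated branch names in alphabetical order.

After op 1 (commit): HEAD=main@B [main=B]
After op 2 (branch): HEAD=main@B [feat=B main=B]
After op 3 (commit): HEAD=main@C [feat=B main=C]
After op 4 (reset): HEAD=main@B [feat=B main=B]
After op 5 (checkout): HEAD=feat@B [feat=B main=B]
After op 6 (checkout): HEAD=main@B [feat=B main=B]
After op 7 (checkout): HEAD=feat@B [feat=B main=B]
After op 8 (merge): HEAD=feat@D [feat=D main=B]
After op 9 (checkout): HEAD=main@B [feat=D main=B]

Answer: main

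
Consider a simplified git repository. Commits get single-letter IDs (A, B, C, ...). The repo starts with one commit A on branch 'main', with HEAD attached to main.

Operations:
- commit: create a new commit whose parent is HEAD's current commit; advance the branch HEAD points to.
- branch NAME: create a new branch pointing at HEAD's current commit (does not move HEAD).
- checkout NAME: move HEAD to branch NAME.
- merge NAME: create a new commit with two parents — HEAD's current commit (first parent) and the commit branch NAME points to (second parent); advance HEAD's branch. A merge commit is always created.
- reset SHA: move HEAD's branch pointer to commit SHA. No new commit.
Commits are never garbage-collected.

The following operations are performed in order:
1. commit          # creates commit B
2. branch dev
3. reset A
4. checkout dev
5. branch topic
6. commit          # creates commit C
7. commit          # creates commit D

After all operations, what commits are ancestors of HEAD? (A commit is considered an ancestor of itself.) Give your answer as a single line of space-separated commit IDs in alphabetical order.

After op 1 (commit): HEAD=main@B [main=B]
After op 2 (branch): HEAD=main@B [dev=B main=B]
After op 3 (reset): HEAD=main@A [dev=B main=A]
After op 4 (checkout): HEAD=dev@B [dev=B main=A]
After op 5 (branch): HEAD=dev@B [dev=B main=A topic=B]
After op 6 (commit): HEAD=dev@C [dev=C main=A topic=B]
After op 7 (commit): HEAD=dev@D [dev=D main=A topic=B]

Answer: A B C D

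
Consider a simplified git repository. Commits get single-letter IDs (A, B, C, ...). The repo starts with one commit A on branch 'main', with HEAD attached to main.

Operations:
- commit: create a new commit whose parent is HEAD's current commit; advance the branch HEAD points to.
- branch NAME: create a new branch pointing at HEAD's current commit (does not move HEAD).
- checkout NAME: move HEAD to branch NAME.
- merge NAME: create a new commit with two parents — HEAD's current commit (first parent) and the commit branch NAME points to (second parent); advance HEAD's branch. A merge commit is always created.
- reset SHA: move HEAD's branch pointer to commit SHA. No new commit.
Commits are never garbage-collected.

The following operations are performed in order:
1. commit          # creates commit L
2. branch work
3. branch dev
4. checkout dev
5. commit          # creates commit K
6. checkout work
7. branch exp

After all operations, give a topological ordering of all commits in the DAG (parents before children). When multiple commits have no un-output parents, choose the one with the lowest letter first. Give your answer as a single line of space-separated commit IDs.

Answer: A L K

Derivation:
After op 1 (commit): HEAD=main@L [main=L]
After op 2 (branch): HEAD=main@L [main=L work=L]
After op 3 (branch): HEAD=main@L [dev=L main=L work=L]
After op 4 (checkout): HEAD=dev@L [dev=L main=L work=L]
After op 5 (commit): HEAD=dev@K [dev=K main=L work=L]
After op 6 (checkout): HEAD=work@L [dev=K main=L work=L]
After op 7 (branch): HEAD=work@L [dev=K exp=L main=L work=L]
commit A: parents=[]
commit K: parents=['L']
commit L: parents=['A']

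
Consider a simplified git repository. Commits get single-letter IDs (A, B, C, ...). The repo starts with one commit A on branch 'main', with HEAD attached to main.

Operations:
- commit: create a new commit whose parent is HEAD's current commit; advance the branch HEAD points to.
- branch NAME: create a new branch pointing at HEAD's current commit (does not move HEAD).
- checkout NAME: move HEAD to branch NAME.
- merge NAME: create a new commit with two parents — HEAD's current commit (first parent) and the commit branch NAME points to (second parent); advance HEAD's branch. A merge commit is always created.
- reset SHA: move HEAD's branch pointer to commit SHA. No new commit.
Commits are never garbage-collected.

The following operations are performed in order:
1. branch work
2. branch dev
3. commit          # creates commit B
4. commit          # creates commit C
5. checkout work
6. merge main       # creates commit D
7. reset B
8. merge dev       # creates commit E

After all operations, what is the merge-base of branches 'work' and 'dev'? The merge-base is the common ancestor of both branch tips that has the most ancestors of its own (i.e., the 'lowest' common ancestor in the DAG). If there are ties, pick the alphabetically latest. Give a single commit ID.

Answer: A

Derivation:
After op 1 (branch): HEAD=main@A [main=A work=A]
After op 2 (branch): HEAD=main@A [dev=A main=A work=A]
After op 3 (commit): HEAD=main@B [dev=A main=B work=A]
After op 4 (commit): HEAD=main@C [dev=A main=C work=A]
After op 5 (checkout): HEAD=work@A [dev=A main=C work=A]
After op 6 (merge): HEAD=work@D [dev=A main=C work=D]
After op 7 (reset): HEAD=work@B [dev=A main=C work=B]
After op 8 (merge): HEAD=work@E [dev=A main=C work=E]
ancestors(work=E): ['A', 'B', 'E']
ancestors(dev=A): ['A']
common: ['A']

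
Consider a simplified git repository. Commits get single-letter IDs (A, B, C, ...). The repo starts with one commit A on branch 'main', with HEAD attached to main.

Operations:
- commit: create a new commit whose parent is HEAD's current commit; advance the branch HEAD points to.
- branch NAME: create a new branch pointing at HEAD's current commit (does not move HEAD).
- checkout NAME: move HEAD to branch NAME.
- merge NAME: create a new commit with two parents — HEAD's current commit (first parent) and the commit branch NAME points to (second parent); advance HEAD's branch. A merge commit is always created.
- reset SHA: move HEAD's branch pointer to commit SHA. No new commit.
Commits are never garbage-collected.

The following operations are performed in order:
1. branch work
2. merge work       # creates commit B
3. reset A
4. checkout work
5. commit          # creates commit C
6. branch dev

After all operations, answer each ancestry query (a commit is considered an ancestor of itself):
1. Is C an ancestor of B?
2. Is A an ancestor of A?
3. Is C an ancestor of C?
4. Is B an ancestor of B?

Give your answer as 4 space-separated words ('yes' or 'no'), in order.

After op 1 (branch): HEAD=main@A [main=A work=A]
After op 2 (merge): HEAD=main@B [main=B work=A]
After op 3 (reset): HEAD=main@A [main=A work=A]
After op 4 (checkout): HEAD=work@A [main=A work=A]
After op 5 (commit): HEAD=work@C [main=A work=C]
After op 6 (branch): HEAD=work@C [dev=C main=A work=C]
ancestors(B) = {A,B}; C in? no
ancestors(A) = {A}; A in? yes
ancestors(C) = {A,C}; C in? yes
ancestors(B) = {A,B}; B in? yes

Answer: no yes yes yes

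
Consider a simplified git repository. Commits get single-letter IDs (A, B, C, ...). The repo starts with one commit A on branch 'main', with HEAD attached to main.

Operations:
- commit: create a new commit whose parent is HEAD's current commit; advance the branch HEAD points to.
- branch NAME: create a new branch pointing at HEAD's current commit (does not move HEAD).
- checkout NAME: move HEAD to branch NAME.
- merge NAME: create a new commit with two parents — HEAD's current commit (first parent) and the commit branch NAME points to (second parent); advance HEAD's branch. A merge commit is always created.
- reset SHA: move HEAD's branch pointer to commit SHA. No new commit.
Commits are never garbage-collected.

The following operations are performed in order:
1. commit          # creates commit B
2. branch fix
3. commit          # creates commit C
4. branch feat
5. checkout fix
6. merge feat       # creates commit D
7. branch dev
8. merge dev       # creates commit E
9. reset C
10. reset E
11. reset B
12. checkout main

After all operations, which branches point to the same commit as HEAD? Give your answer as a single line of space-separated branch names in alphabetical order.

Answer: feat main

Derivation:
After op 1 (commit): HEAD=main@B [main=B]
After op 2 (branch): HEAD=main@B [fix=B main=B]
After op 3 (commit): HEAD=main@C [fix=B main=C]
After op 4 (branch): HEAD=main@C [feat=C fix=B main=C]
After op 5 (checkout): HEAD=fix@B [feat=C fix=B main=C]
After op 6 (merge): HEAD=fix@D [feat=C fix=D main=C]
After op 7 (branch): HEAD=fix@D [dev=D feat=C fix=D main=C]
After op 8 (merge): HEAD=fix@E [dev=D feat=C fix=E main=C]
After op 9 (reset): HEAD=fix@C [dev=D feat=C fix=C main=C]
After op 10 (reset): HEAD=fix@E [dev=D feat=C fix=E main=C]
After op 11 (reset): HEAD=fix@B [dev=D feat=C fix=B main=C]
After op 12 (checkout): HEAD=main@C [dev=D feat=C fix=B main=C]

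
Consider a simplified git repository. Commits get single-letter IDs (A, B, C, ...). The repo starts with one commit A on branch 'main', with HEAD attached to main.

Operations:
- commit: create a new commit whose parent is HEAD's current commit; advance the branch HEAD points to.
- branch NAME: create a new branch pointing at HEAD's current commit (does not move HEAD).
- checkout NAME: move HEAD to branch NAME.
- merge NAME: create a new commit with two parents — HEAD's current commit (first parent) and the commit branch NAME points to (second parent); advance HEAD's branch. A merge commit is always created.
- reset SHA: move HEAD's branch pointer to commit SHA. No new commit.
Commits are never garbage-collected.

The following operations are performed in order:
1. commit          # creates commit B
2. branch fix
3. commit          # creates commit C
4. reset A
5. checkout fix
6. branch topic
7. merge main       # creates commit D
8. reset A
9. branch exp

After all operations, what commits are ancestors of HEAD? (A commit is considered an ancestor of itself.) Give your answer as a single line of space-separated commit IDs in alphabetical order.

Answer: A

Derivation:
After op 1 (commit): HEAD=main@B [main=B]
After op 2 (branch): HEAD=main@B [fix=B main=B]
After op 3 (commit): HEAD=main@C [fix=B main=C]
After op 4 (reset): HEAD=main@A [fix=B main=A]
After op 5 (checkout): HEAD=fix@B [fix=B main=A]
After op 6 (branch): HEAD=fix@B [fix=B main=A topic=B]
After op 7 (merge): HEAD=fix@D [fix=D main=A topic=B]
After op 8 (reset): HEAD=fix@A [fix=A main=A topic=B]
After op 9 (branch): HEAD=fix@A [exp=A fix=A main=A topic=B]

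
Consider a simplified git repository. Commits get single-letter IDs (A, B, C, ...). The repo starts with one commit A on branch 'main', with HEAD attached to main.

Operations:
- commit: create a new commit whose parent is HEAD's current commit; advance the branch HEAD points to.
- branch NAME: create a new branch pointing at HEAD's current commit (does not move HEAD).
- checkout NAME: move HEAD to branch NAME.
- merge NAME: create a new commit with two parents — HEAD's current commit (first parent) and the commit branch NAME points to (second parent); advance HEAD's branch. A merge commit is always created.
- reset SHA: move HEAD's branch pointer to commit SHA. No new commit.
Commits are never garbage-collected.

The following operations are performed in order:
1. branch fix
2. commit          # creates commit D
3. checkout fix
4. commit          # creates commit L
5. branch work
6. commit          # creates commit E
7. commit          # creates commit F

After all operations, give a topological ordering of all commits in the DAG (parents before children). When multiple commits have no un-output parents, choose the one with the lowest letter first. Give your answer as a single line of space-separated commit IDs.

Answer: A D L E F

Derivation:
After op 1 (branch): HEAD=main@A [fix=A main=A]
After op 2 (commit): HEAD=main@D [fix=A main=D]
After op 3 (checkout): HEAD=fix@A [fix=A main=D]
After op 4 (commit): HEAD=fix@L [fix=L main=D]
After op 5 (branch): HEAD=fix@L [fix=L main=D work=L]
After op 6 (commit): HEAD=fix@E [fix=E main=D work=L]
After op 7 (commit): HEAD=fix@F [fix=F main=D work=L]
commit A: parents=[]
commit D: parents=['A']
commit E: parents=['L']
commit F: parents=['E']
commit L: parents=['A']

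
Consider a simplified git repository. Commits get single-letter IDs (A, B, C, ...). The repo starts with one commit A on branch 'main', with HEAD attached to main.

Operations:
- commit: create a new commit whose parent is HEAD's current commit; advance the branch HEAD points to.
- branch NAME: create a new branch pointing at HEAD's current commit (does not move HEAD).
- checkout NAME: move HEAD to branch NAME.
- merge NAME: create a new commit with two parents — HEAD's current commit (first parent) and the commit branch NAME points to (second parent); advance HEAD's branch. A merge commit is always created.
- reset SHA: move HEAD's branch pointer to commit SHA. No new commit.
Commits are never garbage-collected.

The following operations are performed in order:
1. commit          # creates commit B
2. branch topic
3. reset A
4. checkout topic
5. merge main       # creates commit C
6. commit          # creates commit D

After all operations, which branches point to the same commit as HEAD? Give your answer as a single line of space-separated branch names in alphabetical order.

Answer: topic

Derivation:
After op 1 (commit): HEAD=main@B [main=B]
After op 2 (branch): HEAD=main@B [main=B topic=B]
After op 3 (reset): HEAD=main@A [main=A topic=B]
After op 4 (checkout): HEAD=topic@B [main=A topic=B]
After op 5 (merge): HEAD=topic@C [main=A topic=C]
After op 6 (commit): HEAD=topic@D [main=A topic=D]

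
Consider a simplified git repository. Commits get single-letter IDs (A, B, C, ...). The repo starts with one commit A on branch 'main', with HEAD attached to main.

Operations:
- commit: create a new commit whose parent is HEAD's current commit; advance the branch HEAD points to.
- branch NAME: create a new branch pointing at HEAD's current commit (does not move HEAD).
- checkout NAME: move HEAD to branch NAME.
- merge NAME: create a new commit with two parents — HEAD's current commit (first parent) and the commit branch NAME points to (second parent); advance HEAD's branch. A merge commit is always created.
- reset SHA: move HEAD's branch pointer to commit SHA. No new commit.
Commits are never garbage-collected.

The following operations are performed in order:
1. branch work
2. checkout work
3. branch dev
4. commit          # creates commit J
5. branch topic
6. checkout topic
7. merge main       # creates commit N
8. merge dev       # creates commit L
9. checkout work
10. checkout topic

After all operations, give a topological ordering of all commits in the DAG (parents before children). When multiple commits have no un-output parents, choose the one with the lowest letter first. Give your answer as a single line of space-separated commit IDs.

Answer: A J N L

Derivation:
After op 1 (branch): HEAD=main@A [main=A work=A]
After op 2 (checkout): HEAD=work@A [main=A work=A]
After op 3 (branch): HEAD=work@A [dev=A main=A work=A]
After op 4 (commit): HEAD=work@J [dev=A main=A work=J]
After op 5 (branch): HEAD=work@J [dev=A main=A topic=J work=J]
After op 6 (checkout): HEAD=topic@J [dev=A main=A topic=J work=J]
After op 7 (merge): HEAD=topic@N [dev=A main=A topic=N work=J]
After op 8 (merge): HEAD=topic@L [dev=A main=A topic=L work=J]
After op 9 (checkout): HEAD=work@J [dev=A main=A topic=L work=J]
After op 10 (checkout): HEAD=topic@L [dev=A main=A topic=L work=J]
commit A: parents=[]
commit J: parents=['A']
commit L: parents=['N', 'A']
commit N: parents=['J', 'A']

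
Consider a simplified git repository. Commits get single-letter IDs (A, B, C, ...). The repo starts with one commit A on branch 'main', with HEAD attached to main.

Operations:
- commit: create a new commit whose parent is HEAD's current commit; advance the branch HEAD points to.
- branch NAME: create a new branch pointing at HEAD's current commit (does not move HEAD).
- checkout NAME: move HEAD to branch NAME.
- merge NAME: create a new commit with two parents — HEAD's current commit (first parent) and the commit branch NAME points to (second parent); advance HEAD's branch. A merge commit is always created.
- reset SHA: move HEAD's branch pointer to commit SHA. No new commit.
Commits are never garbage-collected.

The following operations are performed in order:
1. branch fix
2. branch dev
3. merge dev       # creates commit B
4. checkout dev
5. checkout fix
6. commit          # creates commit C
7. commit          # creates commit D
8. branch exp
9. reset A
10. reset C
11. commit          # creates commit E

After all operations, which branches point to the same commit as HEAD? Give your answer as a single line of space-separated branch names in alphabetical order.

After op 1 (branch): HEAD=main@A [fix=A main=A]
After op 2 (branch): HEAD=main@A [dev=A fix=A main=A]
After op 3 (merge): HEAD=main@B [dev=A fix=A main=B]
After op 4 (checkout): HEAD=dev@A [dev=A fix=A main=B]
After op 5 (checkout): HEAD=fix@A [dev=A fix=A main=B]
After op 6 (commit): HEAD=fix@C [dev=A fix=C main=B]
After op 7 (commit): HEAD=fix@D [dev=A fix=D main=B]
After op 8 (branch): HEAD=fix@D [dev=A exp=D fix=D main=B]
After op 9 (reset): HEAD=fix@A [dev=A exp=D fix=A main=B]
After op 10 (reset): HEAD=fix@C [dev=A exp=D fix=C main=B]
After op 11 (commit): HEAD=fix@E [dev=A exp=D fix=E main=B]

Answer: fix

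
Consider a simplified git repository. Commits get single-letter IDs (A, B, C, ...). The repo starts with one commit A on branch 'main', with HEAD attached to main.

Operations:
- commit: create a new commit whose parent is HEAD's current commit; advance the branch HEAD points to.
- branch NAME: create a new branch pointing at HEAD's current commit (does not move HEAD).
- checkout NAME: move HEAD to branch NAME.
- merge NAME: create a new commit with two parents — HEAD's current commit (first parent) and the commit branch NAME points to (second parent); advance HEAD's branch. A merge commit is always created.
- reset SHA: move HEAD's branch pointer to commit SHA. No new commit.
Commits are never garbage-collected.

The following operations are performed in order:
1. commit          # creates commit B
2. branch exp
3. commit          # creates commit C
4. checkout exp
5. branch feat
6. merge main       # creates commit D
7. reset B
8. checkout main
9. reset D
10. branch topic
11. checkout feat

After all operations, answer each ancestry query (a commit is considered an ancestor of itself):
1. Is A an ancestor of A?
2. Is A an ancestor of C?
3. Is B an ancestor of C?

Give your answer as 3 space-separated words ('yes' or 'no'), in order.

After op 1 (commit): HEAD=main@B [main=B]
After op 2 (branch): HEAD=main@B [exp=B main=B]
After op 3 (commit): HEAD=main@C [exp=B main=C]
After op 4 (checkout): HEAD=exp@B [exp=B main=C]
After op 5 (branch): HEAD=exp@B [exp=B feat=B main=C]
After op 6 (merge): HEAD=exp@D [exp=D feat=B main=C]
After op 7 (reset): HEAD=exp@B [exp=B feat=B main=C]
After op 8 (checkout): HEAD=main@C [exp=B feat=B main=C]
After op 9 (reset): HEAD=main@D [exp=B feat=B main=D]
After op 10 (branch): HEAD=main@D [exp=B feat=B main=D topic=D]
After op 11 (checkout): HEAD=feat@B [exp=B feat=B main=D topic=D]
ancestors(A) = {A}; A in? yes
ancestors(C) = {A,B,C}; A in? yes
ancestors(C) = {A,B,C}; B in? yes

Answer: yes yes yes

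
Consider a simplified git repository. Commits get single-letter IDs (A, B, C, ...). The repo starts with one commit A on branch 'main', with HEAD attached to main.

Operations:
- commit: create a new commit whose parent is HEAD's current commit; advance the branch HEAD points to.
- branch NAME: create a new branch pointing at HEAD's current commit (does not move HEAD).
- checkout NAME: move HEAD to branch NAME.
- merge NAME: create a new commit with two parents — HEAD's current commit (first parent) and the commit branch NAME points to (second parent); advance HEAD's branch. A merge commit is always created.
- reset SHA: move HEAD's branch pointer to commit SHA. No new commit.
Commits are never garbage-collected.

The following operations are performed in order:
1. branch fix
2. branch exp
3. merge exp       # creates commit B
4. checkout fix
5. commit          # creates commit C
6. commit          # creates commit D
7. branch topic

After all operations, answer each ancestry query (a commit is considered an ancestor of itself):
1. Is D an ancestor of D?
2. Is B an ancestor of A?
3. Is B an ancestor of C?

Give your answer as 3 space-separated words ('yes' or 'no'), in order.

After op 1 (branch): HEAD=main@A [fix=A main=A]
After op 2 (branch): HEAD=main@A [exp=A fix=A main=A]
After op 3 (merge): HEAD=main@B [exp=A fix=A main=B]
After op 4 (checkout): HEAD=fix@A [exp=A fix=A main=B]
After op 5 (commit): HEAD=fix@C [exp=A fix=C main=B]
After op 6 (commit): HEAD=fix@D [exp=A fix=D main=B]
After op 7 (branch): HEAD=fix@D [exp=A fix=D main=B topic=D]
ancestors(D) = {A,C,D}; D in? yes
ancestors(A) = {A}; B in? no
ancestors(C) = {A,C}; B in? no

Answer: yes no no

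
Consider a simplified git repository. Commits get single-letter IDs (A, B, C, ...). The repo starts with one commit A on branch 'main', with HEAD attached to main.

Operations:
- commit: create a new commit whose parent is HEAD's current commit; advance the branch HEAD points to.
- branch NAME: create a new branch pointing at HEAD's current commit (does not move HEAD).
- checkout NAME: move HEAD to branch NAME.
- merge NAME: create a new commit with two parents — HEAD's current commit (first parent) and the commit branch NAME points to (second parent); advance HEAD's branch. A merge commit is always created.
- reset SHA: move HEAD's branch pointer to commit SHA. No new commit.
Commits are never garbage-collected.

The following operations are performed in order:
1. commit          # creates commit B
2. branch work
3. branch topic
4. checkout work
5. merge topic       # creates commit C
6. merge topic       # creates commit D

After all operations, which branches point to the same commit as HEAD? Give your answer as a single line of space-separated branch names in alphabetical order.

After op 1 (commit): HEAD=main@B [main=B]
After op 2 (branch): HEAD=main@B [main=B work=B]
After op 3 (branch): HEAD=main@B [main=B topic=B work=B]
After op 4 (checkout): HEAD=work@B [main=B topic=B work=B]
After op 5 (merge): HEAD=work@C [main=B topic=B work=C]
After op 6 (merge): HEAD=work@D [main=B topic=B work=D]

Answer: work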